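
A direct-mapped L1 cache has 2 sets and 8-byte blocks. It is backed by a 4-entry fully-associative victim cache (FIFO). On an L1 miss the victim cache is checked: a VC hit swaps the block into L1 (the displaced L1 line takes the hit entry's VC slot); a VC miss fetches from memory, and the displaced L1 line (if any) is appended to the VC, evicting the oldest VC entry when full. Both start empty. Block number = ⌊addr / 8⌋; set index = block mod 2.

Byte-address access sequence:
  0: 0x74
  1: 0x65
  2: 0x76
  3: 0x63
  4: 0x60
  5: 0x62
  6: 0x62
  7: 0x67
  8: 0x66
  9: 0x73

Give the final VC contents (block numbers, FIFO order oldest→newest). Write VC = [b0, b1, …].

VC = [12]

#0 0x74→b14/s0 MISS; vc=[]
#1 0x65→b12/s0 MISS; vc=[14]
#2 0x76→b14/s0 VC-HIT; vc=[12]
#3 0x63→b12/s0 VC-HIT; vc=[14]
#4 0x60→b12/s0 L1-HIT; vc=[14]
#5 0x62→b12/s0 L1-HIT; vc=[14]
#6 0x62→b12/s0 L1-HIT; vc=[14]
#7 0x67→b12/s0 L1-HIT; vc=[14]
#8 0x66→b12/s0 L1-HIT; vc=[14]
#9 0x73→b14/s0 VC-HIT; vc=[12]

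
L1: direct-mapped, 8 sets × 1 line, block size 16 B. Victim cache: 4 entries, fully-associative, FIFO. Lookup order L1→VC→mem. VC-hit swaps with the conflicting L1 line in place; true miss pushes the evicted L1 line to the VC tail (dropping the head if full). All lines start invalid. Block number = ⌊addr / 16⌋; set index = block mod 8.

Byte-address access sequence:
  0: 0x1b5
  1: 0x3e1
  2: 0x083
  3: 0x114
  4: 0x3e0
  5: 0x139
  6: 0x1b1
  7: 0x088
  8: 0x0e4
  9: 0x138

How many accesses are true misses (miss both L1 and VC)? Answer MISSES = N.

MISSES = 6

#0 0x1b5→b27/s3 MISS; vc=[]
#1 0x3e1→b62/s6 MISS; vc=[]
#2 0x83→b8/s0 MISS; vc=[]
#3 0x114→b17/s1 MISS; vc=[]
#4 0x3e0→b62/s6 L1-HIT; vc=[]
#5 0x139→b19/s3 MISS; vc=[27]
#6 0x1b1→b27/s3 VC-HIT; vc=[19]
#7 0x88→b8/s0 L1-HIT; vc=[19]
#8 0xe4→b14/s6 MISS; vc=[19,62]
#9 0x138→b19/s3 VC-HIT; vc=[27,62]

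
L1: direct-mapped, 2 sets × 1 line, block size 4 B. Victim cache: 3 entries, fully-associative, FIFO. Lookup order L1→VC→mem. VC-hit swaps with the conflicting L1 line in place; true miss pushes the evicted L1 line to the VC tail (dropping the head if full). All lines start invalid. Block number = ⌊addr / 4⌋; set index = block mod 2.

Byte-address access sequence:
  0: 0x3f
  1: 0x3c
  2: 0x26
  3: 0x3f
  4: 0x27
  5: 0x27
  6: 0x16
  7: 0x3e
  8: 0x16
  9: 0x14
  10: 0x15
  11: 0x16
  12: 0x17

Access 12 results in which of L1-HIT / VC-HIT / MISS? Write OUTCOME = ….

  [0] addr=0x3f blk=15 s=1: MISS | VC []
  [1] addr=0x3c blk=15 s=1: L1-HIT | VC []
  [2] addr=0x26 blk=9 s=1: MISS | VC [15]
  [3] addr=0x3f blk=15 s=1: VC-HIT | VC [9]
  [4] addr=0x27 blk=9 s=1: VC-HIT | VC [15]
  [5] addr=0x27 blk=9 s=1: L1-HIT | VC [15]
  [6] addr=0x16 blk=5 s=1: MISS | VC [15, 9]
  [7] addr=0x3e blk=15 s=1: VC-HIT | VC [5, 9]
  [8] addr=0x16 blk=5 s=1: VC-HIT | VC [15, 9]
  [9] addr=0x14 blk=5 s=1: L1-HIT | VC [15, 9]
  [10] addr=0x15 blk=5 s=1: L1-HIT | VC [15, 9]
  [11] addr=0x16 blk=5 s=1: L1-HIT | VC [15, 9]
  [12] addr=0x17 blk=5 s=1: L1-HIT | VC [15, 9]

OUTCOME = L1-HIT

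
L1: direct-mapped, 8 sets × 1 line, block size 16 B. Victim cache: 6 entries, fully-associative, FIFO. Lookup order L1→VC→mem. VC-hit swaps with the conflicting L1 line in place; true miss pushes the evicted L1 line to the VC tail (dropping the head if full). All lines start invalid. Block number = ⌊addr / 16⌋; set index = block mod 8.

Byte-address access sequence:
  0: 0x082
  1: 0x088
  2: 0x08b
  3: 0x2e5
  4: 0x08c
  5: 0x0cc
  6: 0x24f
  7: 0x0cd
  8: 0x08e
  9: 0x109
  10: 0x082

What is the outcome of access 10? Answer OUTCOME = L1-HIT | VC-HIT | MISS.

OUTCOME = VC-HIT

  [0] addr=0x82 blk=8 s=0: MISS | VC []
  [1] addr=0x88 blk=8 s=0: L1-HIT | VC []
  [2] addr=0x8b blk=8 s=0: L1-HIT | VC []
  [3] addr=0x2e5 blk=46 s=6: MISS | VC []
  [4] addr=0x8c blk=8 s=0: L1-HIT | VC []
  [5] addr=0xcc blk=12 s=4: MISS | VC []
  [6] addr=0x24f blk=36 s=4: MISS | VC [12]
  [7] addr=0xcd blk=12 s=4: VC-HIT | VC [36]
  [8] addr=0x8e blk=8 s=0: L1-HIT | VC [36]
  [9] addr=0x109 blk=16 s=0: MISS | VC [36, 8]
  [10] addr=0x82 blk=8 s=0: VC-HIT | VC [36, 16]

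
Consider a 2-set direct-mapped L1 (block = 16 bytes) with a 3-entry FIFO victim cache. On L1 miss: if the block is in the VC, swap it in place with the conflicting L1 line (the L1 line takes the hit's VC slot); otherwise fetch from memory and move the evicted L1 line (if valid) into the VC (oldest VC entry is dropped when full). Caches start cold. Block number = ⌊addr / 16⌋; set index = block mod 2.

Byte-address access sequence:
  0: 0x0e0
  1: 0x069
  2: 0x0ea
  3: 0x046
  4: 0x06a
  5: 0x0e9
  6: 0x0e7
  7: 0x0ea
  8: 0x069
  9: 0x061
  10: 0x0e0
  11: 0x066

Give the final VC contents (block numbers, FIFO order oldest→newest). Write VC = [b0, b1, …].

#0 0xe0→b14/s0 MISS; vc=[]
#1 0x69→b6/s0 MISS; vc=[14]
#2 0xea→b14/s0 VC-HIT; vc=[6]
#3 0x46→b4/s0 MISS; vc=[6,14]
#4 0x6a→b6/s0 VC-HIT; vc=[4,14]
#5 0xe9→b14/s0 VC-HIT; vc=[4,6]
#6 0xe7→b14/s0 L1-HIT; vc=[4,6]
#7 0xea→b14/s0 L1-HIT; vc=[4,6]
#8 0x69→b6/s0 VC-HIT; vc=[4,14]
#9 0x61→b6/s0 L1-HIT; vc=[4,14]
#10 0xe0→b14/s0 VC-HIT; vc=[4,6]
#11 0x66→b6/s0 VC-HIT; vc=[4,14]

VC = [4, 14]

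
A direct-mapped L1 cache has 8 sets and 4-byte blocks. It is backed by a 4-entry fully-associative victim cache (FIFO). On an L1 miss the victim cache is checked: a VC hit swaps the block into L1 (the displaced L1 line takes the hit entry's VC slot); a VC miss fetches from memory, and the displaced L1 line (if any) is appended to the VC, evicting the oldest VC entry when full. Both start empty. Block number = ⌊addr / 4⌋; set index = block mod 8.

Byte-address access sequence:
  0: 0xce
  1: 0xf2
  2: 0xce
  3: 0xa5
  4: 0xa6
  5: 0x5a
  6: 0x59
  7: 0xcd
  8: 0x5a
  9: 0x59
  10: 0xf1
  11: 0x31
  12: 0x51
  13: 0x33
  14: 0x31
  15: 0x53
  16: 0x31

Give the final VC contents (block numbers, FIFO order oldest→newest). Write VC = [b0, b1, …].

#0 0xce→b51/s3 MISS; vc=[]
#1 0xf2→b60/s4 MISS; vc=[]
#2 0xce→b51/s3 L1-HIT; vc=[]
#3 0xa5→b41/s1 MISS; vc=[]
#4 0xa6→b41/s1 L1-HIT; vc=[]
#5 0x5a→b22/s6 MISS; vc=[]
#6 0x59→b22/s6 L1-HIT; vc=[]
#7 0xcd→b51/s3 L1-HIT; vc=[]
#8 0x5a→b22/s6 L1-HIT; vc=[]
#9 0x59→b22/s6 L1-HIT; vc=[]
#10 0xf1→b60/s4 L1-HIT; vc=[]
#11 0x31→b12/s4 MISS; vc=[60]
#12 0x51→b20/s4 MISS; vc=[60,12]
#13 0x33→b12/s4 VC-HIT; vc=[60,20]
#14 0x31→b12/s4 L1-HIT; vc=[60,20]
#15 0x53→b20/s4 VC-HIT; vc=[60,12]
#16 0x31→b12/s4 VC-HIT; vc=[60,20]

VC = [60, 20]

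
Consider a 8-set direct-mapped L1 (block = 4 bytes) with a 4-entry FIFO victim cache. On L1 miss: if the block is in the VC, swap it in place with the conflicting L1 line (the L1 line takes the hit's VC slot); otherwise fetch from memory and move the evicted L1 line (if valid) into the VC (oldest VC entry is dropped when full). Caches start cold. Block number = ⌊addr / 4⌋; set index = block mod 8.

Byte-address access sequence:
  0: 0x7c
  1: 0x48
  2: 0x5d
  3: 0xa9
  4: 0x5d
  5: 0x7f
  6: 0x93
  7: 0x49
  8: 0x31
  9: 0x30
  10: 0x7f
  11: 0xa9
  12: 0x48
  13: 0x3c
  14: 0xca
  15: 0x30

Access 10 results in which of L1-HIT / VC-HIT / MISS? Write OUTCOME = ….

#0 0x7c→b31/s7 MISS; vc=[]
#1 0x48→b18/s2 MISS; vc=[]
#2 0x5d→b23/s7 MISS; vc=[31]
#3 0xa9→b42/s2 MISS; vc=[31,18]
#4 0x5d→b23/s7 L1-HIT; vc=[31,18]
#5 0x7f→b31/s7 VC-HIT; vc=[23,18]
#6 0x93→b36/s4 MISS; vc=[23,18]
#7 0x49→b18/s2 VC-HIT; vc=[23,42]
#8 0x31→b12/s4 MISS; vc=[23,42,36]
#9 0x30→b12/s4 L1-HIT; vc=[23,42,36]
#10 0x7f→b31/s7 L1-HIT; vc=[23,42,36]
#11 0xa9→b42/s2 VC-HIT; vc=[23,18,36]
#12 0x48→b18/s2 VC-HIT; vc=[23,42,36]
#13 0x3c→b15/s7 MISS; vc=[23,42,36,31]
#14 0xca→b50/s2 MISS; vc=[42,36,31,18]
#15 0x30→b12/s4 L1-HIT; vc=[42,36,31,18]

OUTCOME = L1-HIT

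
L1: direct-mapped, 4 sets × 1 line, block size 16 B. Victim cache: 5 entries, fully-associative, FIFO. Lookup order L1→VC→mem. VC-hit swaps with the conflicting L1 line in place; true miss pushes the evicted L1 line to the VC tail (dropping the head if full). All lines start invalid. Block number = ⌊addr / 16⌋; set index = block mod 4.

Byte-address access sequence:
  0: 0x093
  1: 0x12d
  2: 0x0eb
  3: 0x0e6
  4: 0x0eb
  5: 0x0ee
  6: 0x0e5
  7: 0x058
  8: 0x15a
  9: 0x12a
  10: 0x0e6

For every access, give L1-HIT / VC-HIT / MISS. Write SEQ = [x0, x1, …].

SEQ = [MISS, MISS, MISS, L1-HIT, L1-HIT, L1-HIT, L1-HIT, MISS, MISS, VC-HIT, VC-HIT]

0: 0x93 (blk 9, set 1) → MISS  vc=[]
1: 0x12d (blk 18, set 2) → MISS  vc=[]
2: 0xeb (blk 14, set 2) → MISS  vc=[18]
3: 0xe6 (blk 14, set 2) → L1-HIT  vc=[18]
4: 0xeb (blk 14, set 2) → L1-HIT  vc=[18]
5: 0xee (blk 14, set 2) → L1-HIT  vc=[18]
6: 0xe5 (blk 14, set 2) → L1-HIT  vc=[18]
7: 0x58 (blk 5, set 1) → MISS  vc=[18, 9]
8: 0x15a (blk 21, set 1) → MISS  vc=[18, 9, 5]
9: 0x12a (blk 18, set 2) → VC-HIT  vc=[14, 9, 5]
10: 0xe6 (blk 14, set 2) → VC-HIT  vc=[18, 9, 5]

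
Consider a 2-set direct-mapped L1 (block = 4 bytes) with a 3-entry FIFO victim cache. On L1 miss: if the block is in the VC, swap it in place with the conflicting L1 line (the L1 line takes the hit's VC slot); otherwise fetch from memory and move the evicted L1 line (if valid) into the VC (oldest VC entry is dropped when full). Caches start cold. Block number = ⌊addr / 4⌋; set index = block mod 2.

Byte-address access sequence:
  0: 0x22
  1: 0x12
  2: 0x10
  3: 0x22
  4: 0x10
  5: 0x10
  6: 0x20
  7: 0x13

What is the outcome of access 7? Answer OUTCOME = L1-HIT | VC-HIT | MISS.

0: 0x22 (blk 8, set 0) → MISS  vc=[]
1: 0x12 (blk 4, set 0) → MISS  vc=[8]
2: 0x10 (blk 4, set 0) → L1-HIT  vc=[8]
3: 0x22 (blk 8, set 0) → VC-HIT  vc=[4]
4: 0x10 (blk 4, set 0) → VC-HIT  vc=[8]
5: 0x10 (blk 4, set 0) → L1-HIT  vc=[8]
6: 0x20 (blk 8, set 0) → VC-HIT  vc=[4]
7: 0x13 (blk 4, set 0) → VC-HIT  vc=[8]

OUTCOME = VC-HIT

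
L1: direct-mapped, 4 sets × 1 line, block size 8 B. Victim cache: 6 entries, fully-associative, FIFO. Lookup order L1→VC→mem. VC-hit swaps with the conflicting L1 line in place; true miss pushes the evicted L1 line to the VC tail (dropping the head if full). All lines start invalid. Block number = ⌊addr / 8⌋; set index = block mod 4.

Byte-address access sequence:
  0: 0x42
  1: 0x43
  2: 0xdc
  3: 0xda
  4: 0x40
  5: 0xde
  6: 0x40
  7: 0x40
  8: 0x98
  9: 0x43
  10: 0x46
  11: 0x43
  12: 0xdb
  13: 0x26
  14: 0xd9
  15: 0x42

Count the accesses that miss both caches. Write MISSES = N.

0: 0x42 (blk 8, set 0) → MISS  vc=[]
1: 0x43 (blk 8, set 0) → L1-HIT  vc=[]
2: 0xdc (blk 27, set 3) → MISS  vc=[]
3: 0xda (blk 27, set 3) → L1-HIT  vc=[]
4: 0x40 (blk 8, set 0) → L1-HIT  vc=[]
5: 0xde (blk 27, set 3) → L1-HIT  vc=[]
6: 0x40 (blk 8, set 0) → L1-HIT  vc=[]
7: 0x40 (blk 8, set 0) → L1-HIT  vc=[]
8: 0x98 (blk 19, set 3) → MISS  vc=[27]
9: 0x43 (blk 8, set 0) → L1-HIT  vc=[27]
10: 0x46 (blk 8, set 0) → L1-HIT  vc=[27]
11: 0x43 (blk 8, set 0) → L1-HIT  vc=[27]
12: 0xdb (blk 27, set 3) → VC-HIT  vc=[19]
13: 0x26 (blk 4, set 0) → MISS  vc=[19, 8]
14: 0xd9 (blk 27, set 3) → L1-HIT  vc=[19, 8]
15: 0x42 (blk 8, set 0) → VC-HIT  vc=[19, 4]

MISSES = 4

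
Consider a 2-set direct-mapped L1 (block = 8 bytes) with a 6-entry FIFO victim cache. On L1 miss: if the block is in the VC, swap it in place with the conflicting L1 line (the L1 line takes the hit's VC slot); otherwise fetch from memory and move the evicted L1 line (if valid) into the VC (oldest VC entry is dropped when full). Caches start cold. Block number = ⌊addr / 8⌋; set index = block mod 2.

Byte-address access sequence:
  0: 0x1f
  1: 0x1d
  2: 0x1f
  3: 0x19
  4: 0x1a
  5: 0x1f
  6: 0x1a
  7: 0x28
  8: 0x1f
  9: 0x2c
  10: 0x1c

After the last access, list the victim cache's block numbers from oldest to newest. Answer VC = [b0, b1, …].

VC = [5]

  [0] addr=0x1f blk=3 s=1: MISS | VC []
  [1] addr=0x1d blk=3 s=1: L1-HIT | VC []
  [2] addr=0x1f blk=3 s=1: L1-HIT | VC []
  [3] addr=0x19 blk=3 s=1: L1-HIT | VC []
  [4] addr=0x1a blk=3 s=1: L1-HIT | VC []
  [5] addr=0x1f blk=3 s=1: L1-HIT | VC []
  [6] addr=0x1a blk=3 s=1: L1-HIT | VC []
  [7] addr=0x28 blk=5 s=1: MISS | VC [3]
  [8] addr=0x1f blk=3 s=1: VC-HIT | VC [5]
  [9] addr=0x2c blk=5 s=1: VC-HIT | VC [3]
  [10] addr=0x1c blk=3 s=1: VC-HIT | VC [5]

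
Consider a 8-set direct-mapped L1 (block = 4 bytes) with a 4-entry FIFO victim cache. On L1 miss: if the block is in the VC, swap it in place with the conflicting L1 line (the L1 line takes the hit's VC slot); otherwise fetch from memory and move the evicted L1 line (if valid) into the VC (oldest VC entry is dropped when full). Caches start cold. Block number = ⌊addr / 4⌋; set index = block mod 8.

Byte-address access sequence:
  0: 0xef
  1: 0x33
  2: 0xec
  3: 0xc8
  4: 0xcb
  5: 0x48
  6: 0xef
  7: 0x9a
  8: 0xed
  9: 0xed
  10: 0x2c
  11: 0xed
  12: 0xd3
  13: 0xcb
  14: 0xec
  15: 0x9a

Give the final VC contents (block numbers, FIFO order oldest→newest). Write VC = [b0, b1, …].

#0 0xef→b59/s3 MISS; vc=[]
#1 0x33→b12/s4 MISS; vc=[]
#2 0xec→b59/s3 L1-HIT; vc=[]
#3 0xc8→b50/s2 MISS; vc=[]
#4 0xcb→b50/s2 L1-HIT; vc=[]
#5 0x48→b18/s2 MISS; vc=[50]
#6 0xef→b59/s3 L1-HIT; vc=[50]
#7 0x9a→b38/s6 MISS; vc=[50]
#8 0xed→b59/s3 L1-HIT; vc=[50]
#9 0xed→b59/s3 L1-HIT; vc=[50]
#10 0x2c→b11/s3 MISS; vc=[50,59]
#11 0xed→b59/s3 VC-HIT; vc=[50,11]
#12 0xd3→b52/s4 MISS; vc=[50,11,12]
#13 0xcb→b50/s2 VC-HIT; vc=[18,11,12]
#14 0xec→b59/s3 L1-HIT; vc=[18,11,12]
#15 0x9a→b38/s6 L1-HIT; vc=[18,11,12]

VC = [18, 11, 12]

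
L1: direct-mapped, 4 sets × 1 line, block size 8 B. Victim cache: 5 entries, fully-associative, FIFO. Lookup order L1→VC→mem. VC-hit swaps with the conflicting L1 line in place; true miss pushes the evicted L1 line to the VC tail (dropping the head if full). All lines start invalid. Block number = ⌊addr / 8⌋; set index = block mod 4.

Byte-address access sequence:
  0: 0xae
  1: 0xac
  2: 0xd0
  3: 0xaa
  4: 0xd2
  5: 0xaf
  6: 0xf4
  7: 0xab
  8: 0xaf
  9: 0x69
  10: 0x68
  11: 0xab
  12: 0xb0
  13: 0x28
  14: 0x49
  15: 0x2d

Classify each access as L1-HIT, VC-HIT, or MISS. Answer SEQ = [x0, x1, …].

#0 0xae→b21/s1 MISS; vc=[]
#1 0xac→b21/s1 L1-HIT; vc=[]
#2 0xd0→b26/s2 MISS; vc=[]
#3 0xaa→b21/s1 L1-HIT; vc=[]
#4 0xd2→b26/s2 L1-HIT; vc=[]
#5 0xaf→b21/s1 L1-HIT; vc=[]
#6 0xf4→b30/s2 MISS; vc=[26]
#7 0xab→b21/s1 L1-HIT; vc=[26]
#8 0xaf→b21/s1 L1-HIT; vc=[26]
#9 0x69→b13/s1 MISS; vc=[26,21]
#10 0x68→b13/s1 L1-HIT; vc=[26,21]
#11 0xab→b21/s1 VC-HIT; vc=[26,13]
#12 0xb0→b22/s2 MISS; vc=[26,13,30]
#13 0x28→b5/s1 MISS; vc=[26,13,30,21]
#14 0x49→b9/s1 MISS; vc=[26,13,30,21,5]
#15 0x2d→b5/s1 VC-HIT; vc=[26,13,30,21,9]

SEQ = [MISS, L1-HIT, MISS, L1-HIT, L1-HIT, L1-HIT, MISS, L1-HIT, L1-HIT, MISS, L1-HIT, VC-HIT, MISS, MISS, MISS, VC-HIT]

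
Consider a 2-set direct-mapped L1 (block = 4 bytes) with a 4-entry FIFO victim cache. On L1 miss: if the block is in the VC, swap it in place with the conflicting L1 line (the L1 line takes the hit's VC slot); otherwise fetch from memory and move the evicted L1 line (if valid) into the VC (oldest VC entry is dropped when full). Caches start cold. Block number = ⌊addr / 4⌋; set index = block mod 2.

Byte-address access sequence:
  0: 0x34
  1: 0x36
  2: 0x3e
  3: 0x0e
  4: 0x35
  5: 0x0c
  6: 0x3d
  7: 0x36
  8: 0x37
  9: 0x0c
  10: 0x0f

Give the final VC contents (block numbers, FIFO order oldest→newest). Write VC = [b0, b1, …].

0: 0x34 (blk 13, set 1) → MISS  vc=[]
1: 0x36 (blk 13, set 1) → L1-HIT  vc=[]
2: 0x3e (blk 15, set 1) → MISS  vc=[13]
3: 0xe (blk 3, set 1) → MISS  vc=[13, 15]
4: 0x35 (blk 13, set 1) → VC-HIT  vc=[3, 15]
5: 0xc (blk 3, set 1) → VC-HIT  vc=[13, 15]
6: 0x3d (blk 15, set 1) → VC-HIT  vc=[13, 3]
7: 0x36 (blk 13, set 1) → VC-HIT  vc=[15, 3]
8: 0x37 (blk 13, set 1) → L1-HIT  vc=[15, 3]
9: 0xc (blk 3, set 1) → VC-HIT  vc=[15, 13]
10: 0xf (blk 3, set 1) → L1-HIT  vc=[15, 13]

VC = [15, 13]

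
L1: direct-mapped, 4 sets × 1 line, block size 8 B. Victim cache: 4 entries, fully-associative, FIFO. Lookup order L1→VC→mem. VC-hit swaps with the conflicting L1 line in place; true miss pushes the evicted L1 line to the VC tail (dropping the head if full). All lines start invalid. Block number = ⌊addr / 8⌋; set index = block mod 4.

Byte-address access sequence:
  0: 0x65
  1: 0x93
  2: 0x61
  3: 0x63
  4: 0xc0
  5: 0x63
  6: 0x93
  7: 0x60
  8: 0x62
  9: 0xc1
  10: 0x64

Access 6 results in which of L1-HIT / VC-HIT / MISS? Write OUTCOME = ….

  [0] addr=0x65 blk=12 s=0: MISS | VC []
  [1] addr=0x93 blk=18 s=2: MISS | VC []
  [2] addr=0x61 blk=12 s=0: L1-HIT | VC []
  [3] addr=0x63 blk=12 s=0: L1-HIT | VC []
  [4] addr=0xc0 blk=24 s=0: MISS | VC [12]
  [5] addr=0x63 blk=12 s=0: VC-HIT | VC [24]
  [6] addr=0x93 blk=18 s=2: L1-HIT | VC [24]
  [7] addr=0x60 blk=12 s=0: L1-HIT | VC [24]
  [8] addr=0x62 blk=12 s=0: L1-HIT | VC [24]
  [9] addr=0xc1 blk=24 s=0: VC-HIT | VC [12]
  [10] addr=0x64 blk=12 s=0: VC-HIT | VC [24]

OUTCOME = L1-HIT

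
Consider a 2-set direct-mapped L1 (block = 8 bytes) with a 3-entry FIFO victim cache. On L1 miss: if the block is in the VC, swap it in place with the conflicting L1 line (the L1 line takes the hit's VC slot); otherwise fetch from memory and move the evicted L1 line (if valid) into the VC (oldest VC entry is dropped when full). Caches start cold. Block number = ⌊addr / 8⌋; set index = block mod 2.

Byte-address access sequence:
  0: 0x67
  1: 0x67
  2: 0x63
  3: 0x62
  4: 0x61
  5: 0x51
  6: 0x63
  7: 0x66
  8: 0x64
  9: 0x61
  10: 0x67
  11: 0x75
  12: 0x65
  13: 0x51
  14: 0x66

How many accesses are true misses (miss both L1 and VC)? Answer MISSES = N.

0: 0x67 (blk 12, set 0) → MISS  vc=[]
1: 0x67 (blk 12, set 0) → L1-HIT  vc=[]
2: 0x63 (blk 12, set 0) → L1-HIT  vc=[]
3: 0x62 (blk 12, set 0) → L1-HIT  vc=[]
4: 0x61 (blk 12, set 0) → L1-HIT  vc=[]
5: 0x51 (blk 10, set 0) → MISS  vc=[12]
6: 0x63 (blk 12, set 0) → VC-HIT  vc=[10]
7: 0x66 (blk 12, set 0) → L1-HIT  vc=[10]
8: 0x64 (blk 12, set 0) → L1-HIT  vc=[10]
9: 0x61 (blk 12, set 0) → L1-HIT  vc=[10]
10: 0x67 (blk 12, set 0) → L1-HIT  vc=[10]
11: 0x75 (blk 14, set 0) → MISS  vc=[10, 12]
12: 0x65 (blk 12, set 0) → VC-HIT  vc=[10, 14]
13: 0x51 (blk 10, set 0) → VC-HIT  vc=[12, 14]
14: 0x66 (blk 12, set 0) → VC-HIT  vc=[10, 14]

MISSES = 3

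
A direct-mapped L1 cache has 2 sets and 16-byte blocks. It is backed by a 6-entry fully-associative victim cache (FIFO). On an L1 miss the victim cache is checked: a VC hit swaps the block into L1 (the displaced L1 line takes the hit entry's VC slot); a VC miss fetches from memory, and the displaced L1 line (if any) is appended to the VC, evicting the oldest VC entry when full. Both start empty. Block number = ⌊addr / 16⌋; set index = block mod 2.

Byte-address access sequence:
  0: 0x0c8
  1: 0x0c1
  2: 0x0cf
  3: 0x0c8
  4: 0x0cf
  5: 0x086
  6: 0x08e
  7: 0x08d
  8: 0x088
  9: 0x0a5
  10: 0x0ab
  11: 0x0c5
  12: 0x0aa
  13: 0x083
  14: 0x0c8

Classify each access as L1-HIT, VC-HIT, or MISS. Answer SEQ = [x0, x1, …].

#0 0xc8→b12/s0 MISS; vc=[]
#1 0xc1→b12/s0 L1-HIT; vc=[]
#2 0xcf→b12/s0 L1-HIT; vc=[]
#3 0xc8→b12/s0 L1-HIT; vc=[]
#4 0xcf→b12/s0 L1-HIT; vc=[]
#5 0x86→b8/s0 MISS; vc=[12]
#6 0x8e→b8/s0 L1-HIT; vc=[12]
#7 0x8d→b8/s0 L1-HIT; vc=[12]
#8 0x88→b8/s0 L1-HIT; vc=[12]
#9 0xa5→b10/s0 MISS; vc=[12,8]
#10 0xab→b10/s0 L1-HIT; vc=[12,8]
#11 0xc5→b12/s0 VC-HIT; vc=[10,8]
#12 0xaa→b10/s0 VC-HIT; vc=[12,8]
#13 0x83→b8/s0 VC-HIT; vc=[12,10]
#14 0xc8→b12/s0 VC-HIT; vc=[8,10]

SEQ = [MISS, L1-HIT, L1-HIT, L1-HIT, L1-HIT, MISS, L1-HIT, L1-HIT, L1-HIT, MISS, L1-HIT, VC-HIT, VC-HIT, VC-HIT, VC-HIT]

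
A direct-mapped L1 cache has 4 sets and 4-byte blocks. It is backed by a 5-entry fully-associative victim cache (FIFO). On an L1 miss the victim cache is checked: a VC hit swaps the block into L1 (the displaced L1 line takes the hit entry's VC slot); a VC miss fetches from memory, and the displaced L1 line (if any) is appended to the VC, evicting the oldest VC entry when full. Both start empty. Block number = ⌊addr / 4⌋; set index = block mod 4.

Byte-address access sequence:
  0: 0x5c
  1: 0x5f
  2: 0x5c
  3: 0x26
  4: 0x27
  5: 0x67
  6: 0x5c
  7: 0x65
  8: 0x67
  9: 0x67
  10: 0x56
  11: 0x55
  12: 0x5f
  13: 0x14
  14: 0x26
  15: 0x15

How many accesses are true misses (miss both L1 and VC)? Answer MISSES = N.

MISSES = 5

0: 0x5c (blk 23, set 3) → MISS  vc=[]
1: 0x5f (blk 23, set 3) → L1-HIT  vc=[]
2: 0x5c (blk 23, set 3) → L1-HIT  vc=[]
3: 0x26 (blk 9, set 1) → MISS  vc=[]
4: 0x27 (blk 9, set 1) → L1-HIT  vc=[]
5: 0x67 (blk 25, set 1) → MISS  vc=[9]
6: 0x5c (blk 23, set 3) → L1-HIT  vc=[9]
7: 0x65 (blk 25, set 1) → L1-HIT  vc=[9]
8: 0x67 (blk 25, set 1) → L1-HIT  vc=[9]
9: 0x67 (blk 25, set 1) → L1-HIT  vc=[9]
10: 0x56 (blk 21, set 1) → MISS  vc=[9, 25]
11: 0x55 (blk 21, set 1) → L1-HIT  vc=[9, 25]
12: 0x5f (blk 23, set 3) → L1-HIT  vc=[9, 25]
13: 0x14 (blk 5, set 1) → MISS  vc=[9, 25, 21]
14: 0x26 (blk 9, set 1) → VC-HIT  vc=[5, 25, 21]
15: 0x15 (blk 5, set 1) → VC-HIT  vc=[9, 25, 21]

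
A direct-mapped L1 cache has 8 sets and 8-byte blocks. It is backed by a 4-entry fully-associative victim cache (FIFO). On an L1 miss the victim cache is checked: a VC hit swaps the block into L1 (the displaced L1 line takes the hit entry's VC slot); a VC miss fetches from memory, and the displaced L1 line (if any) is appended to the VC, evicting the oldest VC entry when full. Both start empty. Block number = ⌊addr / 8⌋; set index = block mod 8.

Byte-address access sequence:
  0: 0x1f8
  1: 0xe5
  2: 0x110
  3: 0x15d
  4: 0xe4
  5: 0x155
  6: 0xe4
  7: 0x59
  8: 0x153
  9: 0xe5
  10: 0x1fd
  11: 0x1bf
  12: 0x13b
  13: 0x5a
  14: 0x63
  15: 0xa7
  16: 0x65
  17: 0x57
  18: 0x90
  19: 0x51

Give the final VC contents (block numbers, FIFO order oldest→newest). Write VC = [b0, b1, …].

  [0] addr=0x1f8 blk=63 s=7: MISS | VC []
  [1] addr=0xe5 blk=28 s=4: MISS | VC []
  [2] addr=0x110 blk=34 s=2: MISS | VC []
  [3] addr=0x15d blk=43 s=3: MISS | VC []
  [4] addr=0xe4 blk=28 s=4: L1-HIT | VC []
  [5] addr=0x155 blk=42 s=2: MISS | VC [34]
  [6] addr=0xe4 blk=28 s=4: L1-HIT | VC [34]
  [7] addr=0x59 blk=11 s=3: MISS | VC [34, 43]
  [8] addr=0x153 blk=42 s=2: L1-HIT | VC [34, 43]
  [9] addr=0xe5 blk=28 s=4: L1-HIT | VC [34, 43]
  [10] addr=0x1fd blk=63 s=7: L1-HIT | VC [34, 43]
  [11] addr=0x1bf blk=55 s=7: MISS | VC [34, 43, 63]
  [12] addr=0x13b blk=39 s=7: MISS | VC [34, 43, 63, 55]
  [13] addr=0x5a blk=11 s=3: L1-HIT | VC [34, 43, 63, 55]
  [14] addr=0x63 blk=12 s=4: MISS | VC [43, 63, 55, 28]
  [15] addr=0xa7 blk=20 s=4: MISS | VC [63, 55, 28, 12]
  [16] addr=0x65 blk=12 s=4: VC-HIT | VC [63, 55, 28, 20]
  [17] addr=0x57 blk=10 s=2: MISS | VC [55, 28, 20, 42]
  [18] addr=0x90 blk=18 s=2: MISS | VC [28, 20, 42, 10]
  [19] addr=0x51 blk=10 s=2: VC-HIT | VC [28, 20, 42, 18]

VC = [28, 20, 42, 18]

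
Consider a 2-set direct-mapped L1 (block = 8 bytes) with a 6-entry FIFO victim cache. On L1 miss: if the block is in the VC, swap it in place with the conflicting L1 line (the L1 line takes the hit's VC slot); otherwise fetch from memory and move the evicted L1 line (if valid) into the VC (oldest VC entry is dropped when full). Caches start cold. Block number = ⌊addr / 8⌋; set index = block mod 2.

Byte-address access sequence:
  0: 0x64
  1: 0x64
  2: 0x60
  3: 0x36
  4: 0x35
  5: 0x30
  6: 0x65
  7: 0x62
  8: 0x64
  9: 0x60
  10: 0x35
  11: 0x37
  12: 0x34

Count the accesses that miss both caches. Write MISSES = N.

MISSES = 2

#0 0x64→b12/s0 MISS; vc=[]
#1 0x64→b12/s0 L1-HIT; vc=[]
#2 0x60→b12/s0 L1-HIT; vc=[]
#3 0x36→b6/s0 MISS; vc=[12]
#4 0x35→b6/s0 L1-HIT; vc=[12]
#5 0x30→b6/s0 L1-HIT; vc=[12]
#6 0x65→b12/s0 VC-HIT; vc=[6]
#7 0x62→b12/s0 L1-HIT; vc=[6]
#8 0x64→b12/s0 L1-HIT; vc=[6]
#9 0x60→b12/s0 L1-HIT; vc=[6]
#10 0x35→b6/s0 VC-HIT; vc=[12]
#11 0x37→b6/s0 L1-HIT; vc=[12]
#12 0x34→b6/s0 L1-HIT; vc=[12]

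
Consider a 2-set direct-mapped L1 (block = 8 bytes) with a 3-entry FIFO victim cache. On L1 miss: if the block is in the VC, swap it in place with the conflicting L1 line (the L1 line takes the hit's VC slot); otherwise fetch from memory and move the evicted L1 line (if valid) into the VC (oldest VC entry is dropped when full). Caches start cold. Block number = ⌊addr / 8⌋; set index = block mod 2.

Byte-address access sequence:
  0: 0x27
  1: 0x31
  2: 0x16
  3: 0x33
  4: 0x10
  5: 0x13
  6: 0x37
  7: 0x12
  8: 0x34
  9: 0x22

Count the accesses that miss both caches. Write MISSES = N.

MISSES = 3

0: 0x27 (blk 4, set 0) → MISS  vc=[]
1: 0x31 (blk 6, set 0) → MISS  vc=[4]
2: 0x16 (blk 2, set 0) → MISS  vc=[4, 6]
3: 0x33 (blk 6, set 0) → VC-HIT  vc=[4, 2]
4: 0x10 (blk 2, set 0) → VC-HIT  vc=[4, 6]
5: 0x13 (blk 2, set 0) → L1-HIT  vc=[4, 6]
6: 0x37 (blk 6, set 0) → VC-HIT  vc=[4, 2]
7: 0x12 (blk 2, set 0) → VC-HIT  vc=[4, 6]
8: 0x34 (blk 6, set 0) → VC-HIT  vc=[4, 2]
9: 0x22 (blk 4, set 0) → VC-HIT  vc=[6, 2]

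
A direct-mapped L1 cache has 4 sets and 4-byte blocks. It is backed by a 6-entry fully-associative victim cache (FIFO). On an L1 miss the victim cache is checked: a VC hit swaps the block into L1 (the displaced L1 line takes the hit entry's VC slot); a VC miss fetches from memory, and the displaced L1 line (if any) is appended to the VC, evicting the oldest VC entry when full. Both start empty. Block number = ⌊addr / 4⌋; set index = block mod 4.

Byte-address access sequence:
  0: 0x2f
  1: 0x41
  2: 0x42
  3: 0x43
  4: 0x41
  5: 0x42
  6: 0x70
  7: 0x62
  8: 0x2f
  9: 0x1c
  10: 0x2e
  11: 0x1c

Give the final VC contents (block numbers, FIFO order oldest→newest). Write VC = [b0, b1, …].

#0 0x2f→b11/s3 MISS; vc=[]
#1 0x41→b16/s0 MISS; vc=[]
#2 0x42→b16/s0 L1-HIT; vc=[]
#3 0x43→b16/s0 L1-HIT; vc=[]
#4 0x41→b16/s0 L1-HIT; vc=[]
#5 0x42→b16/s0 L1-HIT; vc=[]
#6 0x70→b28/s0 MISS; vc=[16]
#7 0x62→b24/s0 MISS; vc=[16,28]
#8 0x2f→b11/s3 L1-HIT; vc=[16,28]
#9 0x1c→b7/s3 MISS; vc=[16,28,11]
#10 0x2e→b11/s3 VC-HIT; vc=[16,28,7]
#11 0x1c→b7/s3 VC-HIT; vc=[16,28,11]

VC = [16, 28, 11]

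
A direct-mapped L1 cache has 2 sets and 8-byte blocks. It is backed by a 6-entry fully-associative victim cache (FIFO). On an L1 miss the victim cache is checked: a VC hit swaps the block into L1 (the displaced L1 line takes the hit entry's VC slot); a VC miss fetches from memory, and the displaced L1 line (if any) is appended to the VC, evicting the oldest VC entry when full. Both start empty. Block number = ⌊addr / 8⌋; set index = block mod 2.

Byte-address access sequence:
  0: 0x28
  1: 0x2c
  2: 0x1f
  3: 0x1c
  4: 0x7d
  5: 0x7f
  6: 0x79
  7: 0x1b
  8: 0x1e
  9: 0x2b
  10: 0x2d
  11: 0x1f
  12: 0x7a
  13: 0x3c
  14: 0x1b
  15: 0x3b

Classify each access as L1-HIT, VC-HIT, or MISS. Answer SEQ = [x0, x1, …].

0: 0x28 (blk 5, set 1) → MISS  vc=[]
1: 0x2c (blk 5, set 1) → L1-HIT  vc=[]
2: 0x1f (blk 3, set 1) → MISS  vc=[5]
3: 0x1c (blk 3, set 1) → L1-HIT  vc=[5]
4: 0x7d (blk 15, set 1) → MISS  vc=[5, 3]
5: 0x7f (blk 15, set 1) → L1-HIT  vc=[5, 3]
6: 0x79 (blk 15, set 1) → L1-HIT  vc=[5, 3]
7: 0x1b (blk 3, set 1) → VC-HIT  vc=[5, 15]
8: 0x1e (blk 3, set 1) → L1-HIT  vc=[5, 15]
9: 0x2b (blk 5, set 1) → VC-HIT  vc=[3, 15]
10: 0x2d (blk 5, set 1) → L1-HIT  vc=[3, 15]
11: 0x1f (blk 3, set 1) → VC-HIT  vc=[5, 15]
12: 0x7a (blk 15, set 1) → VC-HIT  vc=[5, 3]
13: 0x3c (blk 7, set 1) → MISS  vc=[5, 3, 15]
14: 0x1b (blk 3, set 1) → VC-HIT  vc=[5, 7, 15]
15: 0x3b (blk 7, set 1) → VC-HIT  vc=[5, 3, 15]

SEQ = [MISS, L1-HIT, MISS, L1-HIT, MISS, L1-HIT, L1-HIT, VC-HIT, L1-HIT, VC-HIT, L1-HIT, VC-HIT, VC-HIT, MISS, VC-HIT, VC-HIT]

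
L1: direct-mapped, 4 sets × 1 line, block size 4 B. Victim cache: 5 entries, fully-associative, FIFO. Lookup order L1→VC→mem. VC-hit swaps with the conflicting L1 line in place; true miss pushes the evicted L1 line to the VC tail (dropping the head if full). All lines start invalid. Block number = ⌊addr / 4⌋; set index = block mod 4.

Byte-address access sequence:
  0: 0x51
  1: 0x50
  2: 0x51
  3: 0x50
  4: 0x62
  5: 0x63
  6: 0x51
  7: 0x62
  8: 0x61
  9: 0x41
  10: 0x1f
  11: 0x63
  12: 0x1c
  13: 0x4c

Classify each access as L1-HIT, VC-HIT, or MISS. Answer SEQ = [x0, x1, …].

SEQ = [MISS, L1-HIT, L1-HIT, L1-HIT, MISS, L1-HIT, VC-HIT, VC-HIT, L1-HIT, MISS, MISS, VC-HIT, L1-HIT, MISS]

#0 0x51→b20/s0 MISS; vc=[]
#1 0x50→b20/s0 L1-HIT; vc=[]
#2 0x51→b20/s0 L1-HIT; vc=[]
#3 0x50→b20/s0 L1-HIT; vc=[]
#4 0x62→b24/s0 MISS; vc=[20]
#5 0x63→b24/s0 L1-HIT; vc=[20]
#6 0x51→b20/s0 VC-HIT; vc=[24]
#7 0x62→b24/s0 VC-HIT; vc=[20]
#8 0x61→b24/s0 L1-HIT; vc=[20]
#9 0x41→b16/s0 MISS; vc=[20,24]
#10 0x1f→b7/s3 MISS; vc=[20,24]
#11 0x63→b24/s0 VC-HIT; vc=[20,16]
#12 0x1c→b7/s3 L1-HIT; vc=[20,16]
#13 0x4c→b19/s3 MISS; vc=[20,16,7]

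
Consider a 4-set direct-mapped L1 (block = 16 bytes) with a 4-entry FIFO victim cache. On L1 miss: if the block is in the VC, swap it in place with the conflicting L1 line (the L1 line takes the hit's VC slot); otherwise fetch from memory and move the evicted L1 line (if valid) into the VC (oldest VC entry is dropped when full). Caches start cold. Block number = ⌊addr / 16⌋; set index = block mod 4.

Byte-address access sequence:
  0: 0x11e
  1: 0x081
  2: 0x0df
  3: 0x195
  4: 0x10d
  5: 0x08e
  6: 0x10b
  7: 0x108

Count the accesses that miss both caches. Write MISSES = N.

MISSES = 5

#0 0x11e→b17/s1 MISS; vc=[]
#1 0x81→b8/s0 MISS; vc=[]
#2 0xdf→b13/s1 MISS; vc=[17]
#3 0x195→b25/s1 MISS; vc=[17,13]
#4 0x10d→b16/s0 MISS; vc=[17,13,8]
#5 0x8e→b8/s0 VC-HIT; vc=[17,13,16]
#6 0x10b→b16/s0 VC-HIT; vc=[17,13,8]
#7 0x108→b16/s0 L1-HIT; vc=[17,13,8]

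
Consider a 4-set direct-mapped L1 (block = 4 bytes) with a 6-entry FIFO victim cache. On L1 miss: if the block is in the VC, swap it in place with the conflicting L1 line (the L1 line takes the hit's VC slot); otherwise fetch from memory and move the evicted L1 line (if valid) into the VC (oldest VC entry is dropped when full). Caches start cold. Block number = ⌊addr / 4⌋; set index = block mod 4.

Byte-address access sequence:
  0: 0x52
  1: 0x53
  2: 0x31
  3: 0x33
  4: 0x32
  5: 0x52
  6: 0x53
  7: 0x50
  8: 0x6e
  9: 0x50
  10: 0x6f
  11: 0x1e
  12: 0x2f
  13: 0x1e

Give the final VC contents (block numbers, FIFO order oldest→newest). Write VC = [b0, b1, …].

VC = [12, 27, 11]

#0 0x52→b20/s0 MISS; vc=[]
#1 0x53→b20/s0 L1-HIT; vc=[]
#2 0x31→b12/s0 MISS; vc=[20]
#3 0x33→b12/s0 L1-HIT; vc=[20]
#4 0x32→b12/s0 L1-HIT; vc=[20]
#5 0x52→b20/s0 VC-HIT; vc=[12]
#6 0x53→b20/s0 L1-HIT; vc=[12]
#7 0x50→b20/s0 L1-HIT; vc=[12]
#8 0x6e→b27/s3 MISS; vc=[12]
#9 0x50→b20/s0 L1-HIT; vc=[12]
#10 0x6f→b27/s3 L1-HIT; vc=[12]
#11 0x1e→b7/s3 MISS; vc=[12,27]
#12 0x2f→b11/s3 MISS; vc=[12,27,7]
#13 0x1e→b7/s3 VC-HIT; vc=[12,27,11]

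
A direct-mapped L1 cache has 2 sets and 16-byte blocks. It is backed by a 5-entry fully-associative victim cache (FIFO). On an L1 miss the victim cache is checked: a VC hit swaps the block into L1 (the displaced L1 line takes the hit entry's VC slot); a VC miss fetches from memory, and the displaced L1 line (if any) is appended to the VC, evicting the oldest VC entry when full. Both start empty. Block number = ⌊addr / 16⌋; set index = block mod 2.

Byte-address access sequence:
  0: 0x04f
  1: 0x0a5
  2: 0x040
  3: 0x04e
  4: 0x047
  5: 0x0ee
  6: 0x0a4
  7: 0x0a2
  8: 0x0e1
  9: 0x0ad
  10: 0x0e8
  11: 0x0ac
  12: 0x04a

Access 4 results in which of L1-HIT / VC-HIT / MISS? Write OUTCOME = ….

OUTCOME = L1-HIT

#0 0x4f→b4/s0 MISS; vc=[]
#1 0xa5→b10/s0 MISS; vc=[4]
#2 0x40→b4/s0 VC-HIT; vc=[10]
#3 0x4e→b4/s0 L1-HIT; vc=[10]
#4 0x47→b4/s0 L1-HIT; vc=[10]
#5 0xee→b14/s0 MISS; vc=[10,4]
#6 0xa4→b10/s0 VC-HIT; vc=[14,4]
#7 0xa2→b10/s0 L1-HIT; vc=[14,4]
#8 0xe1→b14/s0 VC-HIT; vc=[10,4]
#9 0xad→b10/s0 VC-HIT; vc=[14,4]
#10 0xe8→b14/s0 VC-HIT; vc=[10,4]
#11 0xac→b10/s0 VC-HIT; vc=[14,4]
#12 0x4a→b4/s0 VC-HIT; vc=[14,10]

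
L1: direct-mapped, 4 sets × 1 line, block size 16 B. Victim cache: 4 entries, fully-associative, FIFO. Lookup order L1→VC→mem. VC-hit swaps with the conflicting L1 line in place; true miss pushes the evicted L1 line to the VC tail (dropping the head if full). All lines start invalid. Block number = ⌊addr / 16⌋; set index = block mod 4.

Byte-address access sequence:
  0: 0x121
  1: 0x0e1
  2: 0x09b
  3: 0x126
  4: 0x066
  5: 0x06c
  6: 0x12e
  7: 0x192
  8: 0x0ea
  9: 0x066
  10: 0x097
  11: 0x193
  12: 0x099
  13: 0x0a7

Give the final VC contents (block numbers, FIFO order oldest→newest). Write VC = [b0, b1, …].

VC = [18, 14, 25, 6]

#0 0x121→b18/s2 MISS; vc=[]
#1 0xe1→b14/s2 MISS; vc=[18]
#2 0x9b→b9/s1 MISS; vc=[18]
#3 0x126→b18/s2 VC-HIT; vc=[14]
#4 0x66→b6/s2 MISS; vc=[14,18]
#5 0x6c→b6/s2 L1-HIT; vc=[14,18]
#6 0x12e→b18/s2 VC-HIT; vc=[14,6]
#7 0x192→b25/s1 MISS; vc=[14,6,9]
#8 0xea→b14/s2 VC-HIT; vc=[18,6,9]
#9 0x66→b6/s2 VC-HIT; vc=[18,14,9]
#10 0x97→b9/s1 VC-HIT; vc=[18,14,25]
#11 0x193→b25/s1 VC-HIT; vc=[18,14,9]
#12 0x99→b9/s1 VC-HIT; vc=[18,14,25]
#13 0xa7→b10/s2 MISS; vc=[18,14,25,6]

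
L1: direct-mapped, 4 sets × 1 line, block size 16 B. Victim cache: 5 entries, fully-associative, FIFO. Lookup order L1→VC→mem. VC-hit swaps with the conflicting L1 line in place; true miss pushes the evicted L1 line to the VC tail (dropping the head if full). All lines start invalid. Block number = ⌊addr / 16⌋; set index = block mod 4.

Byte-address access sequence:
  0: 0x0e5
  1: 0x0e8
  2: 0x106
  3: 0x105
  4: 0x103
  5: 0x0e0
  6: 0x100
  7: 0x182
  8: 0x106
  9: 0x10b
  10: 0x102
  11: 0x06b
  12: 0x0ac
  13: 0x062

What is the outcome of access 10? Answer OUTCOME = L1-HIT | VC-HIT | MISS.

OUTCOME = L1-HIT

0: 0xe5 (blk 14, set 2) → MISS  vc=[]
1: 0xe8 (blk 14, set 2) → L1-HIT  vc=[]
2: 0x106 (blk 16, set 0) → MISS  vc=[]
3: 0x105 (blk 16, set 0) → L1-HIT  vc=[]
4: 0x103 (blk 16, set 0) → L1-HIT  vc=[]
5: 0xe0 (blk 14, set 2) → L1-HIT  vc=[]
6: 0x100 (blk 16, set 0) → L1-HIT  vc=[]
7: 0x182 (blk 24, set 0) → MISS  vc=[16]
8: 0x106 (blk 16, set 0) → VC-HIT  vc=[24]
9: 0x10b (blk 16, set 0) → L1-HIT  vc=[24]
10: 0x102 (blk 16, set 0) → L1-HIT  vc=[24]
11: 0x6b (blk 6, set 2) → MISS  vc=[24, 14]
12: 0xac (blk 10, set 2) → MISS  vc=[24, 14, 6]
13: 0x62 (blk 6, set 2) → VC-HIT  vc=[24, 14, 10]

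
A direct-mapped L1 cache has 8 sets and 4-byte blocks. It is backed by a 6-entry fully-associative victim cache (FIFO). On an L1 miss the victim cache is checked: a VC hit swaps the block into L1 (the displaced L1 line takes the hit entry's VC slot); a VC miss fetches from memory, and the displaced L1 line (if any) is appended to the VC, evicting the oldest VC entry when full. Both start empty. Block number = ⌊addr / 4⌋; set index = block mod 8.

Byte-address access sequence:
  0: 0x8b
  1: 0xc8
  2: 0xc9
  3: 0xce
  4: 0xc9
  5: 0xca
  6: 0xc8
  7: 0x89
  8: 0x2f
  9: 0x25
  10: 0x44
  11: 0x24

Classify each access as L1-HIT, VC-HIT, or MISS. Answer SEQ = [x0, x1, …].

SEQ = [MISS, MISS, L1-HIT, MISS, L1-HIT, L1-HIT, L1-HIT, VC-HIT, MISS, MISS, MISS, VC-HIT]

0: 0x8b (blk 34, set 2) → MISS  vc=[]
1: 0xc8 (blk 50, set 2) → MISS  vc=[34]
2: 0xc9 (blk 50, set 2) → L1-HIT  vc=[34]
3: 0xce (blk 51, set 3) → MISS  vc=[34]
4: 0xc9 (blk 50, set 2) → L1-HIT  vc=[34]
5: 0xca (blk 50, set 2) → L1-HIT  vc=[34]
6: 0xc8 (blk 50, set 2) → L1-HIT  vc=[34]
7: 0x89 (blk 34, set 2) → VC-HIT  vc=[50]
8: 0x2f (blk 11, set 3) → MISS  vc=[50, 51]
9: 0x25 (blk 9, set 1) → MISS  vc=[50, 51]
10: 0x44 (blk 17, set 1) → MISS  vc=[50, 51, 9]
11: 0x24 (blk 9, set 1) → VC-HIT  vc=[50, 51, 17]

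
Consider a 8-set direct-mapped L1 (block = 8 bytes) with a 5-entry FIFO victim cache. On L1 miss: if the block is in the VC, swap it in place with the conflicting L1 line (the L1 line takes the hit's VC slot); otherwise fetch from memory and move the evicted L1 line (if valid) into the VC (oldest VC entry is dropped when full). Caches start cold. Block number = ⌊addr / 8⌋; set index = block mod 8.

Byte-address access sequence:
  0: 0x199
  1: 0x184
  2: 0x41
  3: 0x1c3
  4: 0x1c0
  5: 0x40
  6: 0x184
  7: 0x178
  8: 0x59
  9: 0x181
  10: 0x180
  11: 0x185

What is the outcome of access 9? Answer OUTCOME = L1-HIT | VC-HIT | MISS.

OUTCOME = L1-HIT

#0 0x199→b51/s3 MISS; vc=[]
#1 0x184→b48/s0 MISS; vc=[]
#2 0x41→b8/s0 MISS; vc=[48]
#3 0x1c3→b56/s0 MISS; vc=[48,8]
#4 0x1c0→b56/s0 L1-HIT; vc=[48,8]
#5 0x40→b8/s0 VC-HIT; vc=[48,56]
#6 0x184→b48/s0 VC-HIT; vc=[8,56]
#7 0x178→b47/s7 MISS; vc=[8,56]
#8 0x59→b11/s3 MISS; vc=[8,56,51]
#9 0x181→b48/s0 L1-HIT; vc=[8,56,51]
#10 0x180→b48/s0 L1-HIT; vc=[8,56,51]
#11 0x185→b48/s0 L1-HIT; vc=[8,56,51]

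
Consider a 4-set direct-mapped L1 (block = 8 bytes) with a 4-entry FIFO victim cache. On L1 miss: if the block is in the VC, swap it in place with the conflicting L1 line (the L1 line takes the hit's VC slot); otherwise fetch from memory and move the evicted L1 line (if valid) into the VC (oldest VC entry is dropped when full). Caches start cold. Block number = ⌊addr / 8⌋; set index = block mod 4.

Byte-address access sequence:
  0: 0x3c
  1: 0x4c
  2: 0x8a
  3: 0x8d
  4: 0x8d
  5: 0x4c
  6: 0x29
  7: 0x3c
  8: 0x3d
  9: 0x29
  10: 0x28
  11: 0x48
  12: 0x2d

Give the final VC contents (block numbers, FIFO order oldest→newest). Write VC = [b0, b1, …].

VC = [17, 9]

  [0] addr=0x3c blk=7 s=3: MISS | VC []
  [1] addr=0x4c blk=9 s=1: MISS | VC []
  [2] addr=0x8a blk=17 s=1: MISS | VC [9]
  [3] addr=0x8d blk=17 s=1: L1-HIT | VC [9]
  [4] addr=0x8d blk=17 s=1: L1-HIT | VC [9]
  [5] addr=0x4c blk=9 s=1: VC-HIT | VC [17]
  [6] addr=0x29 blk=5 s=1: MISS | VC [17, 9]
  [7] addr=0x3c blk=7 s=3: L1-HIT | VC [17, 9]
  [8] addr=0x3d blk=7 s=3: L1-HIT | VC [17, 9]
  [9] addr=0x29 blk=5 s=1: L1-HIT | VC [17, 9]
  [10] addr=0x28 blk=5 s=1: L1-HIT | VC [17, 9]
  [11] addr=0x48 blk=9 s=1: VC-HIT | VC [17, 5]
  [12] addr=0x2d blk=5 s=1: VC-HIT | VC [17, 9]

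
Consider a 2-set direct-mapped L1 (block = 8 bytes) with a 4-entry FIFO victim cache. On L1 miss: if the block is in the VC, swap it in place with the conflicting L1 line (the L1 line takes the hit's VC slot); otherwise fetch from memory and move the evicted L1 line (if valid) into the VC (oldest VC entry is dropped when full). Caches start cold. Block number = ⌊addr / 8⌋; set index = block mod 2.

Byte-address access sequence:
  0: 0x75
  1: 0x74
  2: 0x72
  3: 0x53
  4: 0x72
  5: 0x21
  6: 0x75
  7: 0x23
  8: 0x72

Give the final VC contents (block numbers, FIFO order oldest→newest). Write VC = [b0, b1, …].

VC = [10, 4]

  [0] addr=0x75 blk=14 s=0: MISS | VC []
  [1] addr=0x74 blk=14 s=0: L1-HIT | VC []
  [2] addr=0x72 blk=14 s=0: L1-HIT | VC []
  [3] addr=0x53 blk=10 s=0: MISS | VC [14]
  [4] addr=0x72 blk=14 s=0: VC-HIT | VC [10]
  [5] addr=0x21 blk=4 s=0: MISS | VC [10, 14]
  [6] addr=0x75 blk=14 s=0: VC-HIT | VC [10, 4]
  [7] addr=0x23 blk=4 s=0: VC-HIT | VC [10, 14]
  [8] addr=0x72 blk=14 s=0: VC-HIT | VC [10, 4]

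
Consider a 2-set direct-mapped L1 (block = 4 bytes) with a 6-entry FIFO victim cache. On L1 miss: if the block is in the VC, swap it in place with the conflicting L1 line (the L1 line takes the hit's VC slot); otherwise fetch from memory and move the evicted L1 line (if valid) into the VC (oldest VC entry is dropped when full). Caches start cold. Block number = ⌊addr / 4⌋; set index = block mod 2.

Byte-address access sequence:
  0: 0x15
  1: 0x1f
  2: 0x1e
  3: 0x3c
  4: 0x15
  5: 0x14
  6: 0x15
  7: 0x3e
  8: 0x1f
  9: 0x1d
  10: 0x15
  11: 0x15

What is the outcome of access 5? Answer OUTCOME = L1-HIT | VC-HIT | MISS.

  [0] addr=0x15 blk=5 s=1: MISS | VC []
  [1] addr=0x1f blk=7 s=1: MISS | VC [5]
  [2] addr=0x1e blk=7 s=1: L1-HIT | VC [5]
  [3] addr=0x3c blk=15 s=1: MISS | VC [5, 7]
  [4] addr=0x15 blk=5 s=1: VC-HIT | VC [15, 7]
  [5] addr=0x14 blk=5 s=1: L1-HIT | VC [15, 7]
  [6] addr=0x15 blk=5 s=1: L1-HIT | VC [15, 7]
  [7] addr=0x3e blk=15 s=1: VC-HIT | VC [5, 7]
  [8] addr=0x1f blk=7 s=1: VC-HIT | VC [5, 15]
  [9] addr=0x1d blk=7 s=1: L1-HIT | VC [5, 15]
  [10] addr=0x15 blk=5 s=1: VC-HIT | VC [7, 15]
  [11] addr=0x15 blk=5 s=1: L1-HIT | VC [7, 15]

OUTCOME = L1-HIT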